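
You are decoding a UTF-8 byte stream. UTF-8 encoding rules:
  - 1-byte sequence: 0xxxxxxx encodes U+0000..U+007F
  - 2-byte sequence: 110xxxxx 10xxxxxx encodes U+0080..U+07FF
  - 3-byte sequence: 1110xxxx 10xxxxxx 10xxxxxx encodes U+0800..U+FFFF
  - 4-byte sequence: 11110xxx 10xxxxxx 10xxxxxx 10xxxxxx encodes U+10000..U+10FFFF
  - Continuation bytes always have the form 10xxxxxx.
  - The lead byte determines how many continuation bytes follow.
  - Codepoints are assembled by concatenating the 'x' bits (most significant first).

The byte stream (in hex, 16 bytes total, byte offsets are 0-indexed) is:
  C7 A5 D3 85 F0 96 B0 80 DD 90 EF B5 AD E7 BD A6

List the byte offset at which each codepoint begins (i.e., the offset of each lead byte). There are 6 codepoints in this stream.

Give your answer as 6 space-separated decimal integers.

Answer: 0 2 4 8 10 13

Derivation:
Byte[0]=C7: 2-byte lead, need 1 cont bytes. acc=0x7
Byte[1]=A5: continuation. acc=(acc<<6)|0x25=0x1E5
Completed: cp=U+01E5 (starts at byte 0)
Byte[2]=D3: 2-byte lead, need 1 cont bytes. acc=0x13
Byte[3]=85: continuation. acc=(acc<<6)|0x05=0x4C5
Completed: cp=U+04C5 (starts at byte 2)
Byte[4]=F0: 4-byte lead, need 3 cont bytes. acc=0x0
Byte[5]=96: continuation. acc=(acc<<6)|0x16=0x16
Byte[6]=B0: continuation. acc=(acc<<6)|0x30=0x5B0
Byte[7]=80: continuation. acc=(acc<<6)|0x00=0x16C00
Completed: cp=U+16C00 (starts at byte 4)
Byte[8]=DD: 2-byte lead, need 1 cont bytes. acc=0x1D
Byte[9]=90: continuation. acc=(acc<<6)|0x10=0x750
Completed: cp=U+0750 (starts at byte 8)
Byte[10]=EF: 3-byte lead, need 2 cont bytes. acc=0xF
Byte[11]=B5: continuation. acc=(acc<<6)|0x35=0x3F5
Byte[12]=AD: continuation. acc=(acc<<6)|0x2D=0xFD6D
Completed: cp=U+FD6D (starts at byte 10)
Byte[13]=E7: 3-byte lead, need 2 cont bytes. acc=0x7
Byte[14]=BD: continuation. acc=(acc<<6)|0x3D=0x1FD
Byte[15]=A6: continuation. acc=(acc<<6)|0x26=0x7F66
Completed: cp=U+7F66 (starts at byte 13)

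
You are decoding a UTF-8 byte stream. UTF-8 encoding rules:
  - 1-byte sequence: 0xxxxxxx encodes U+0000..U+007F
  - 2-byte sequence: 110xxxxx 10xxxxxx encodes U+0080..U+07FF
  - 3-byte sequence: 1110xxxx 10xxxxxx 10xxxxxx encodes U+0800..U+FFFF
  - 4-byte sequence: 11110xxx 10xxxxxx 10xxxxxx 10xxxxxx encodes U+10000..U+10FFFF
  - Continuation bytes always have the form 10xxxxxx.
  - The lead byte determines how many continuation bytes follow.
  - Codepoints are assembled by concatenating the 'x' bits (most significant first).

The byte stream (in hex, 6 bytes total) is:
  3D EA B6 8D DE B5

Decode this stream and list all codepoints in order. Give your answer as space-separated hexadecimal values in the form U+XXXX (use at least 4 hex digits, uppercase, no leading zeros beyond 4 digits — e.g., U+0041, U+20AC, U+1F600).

Answer: U+003D U+AD8D U+07B5

Derivation:
Byte[0]=3D: 1-byte ASCII. cp=U+003D
Byte[1]=EA: 3-byte lead, need 2 cont bytes. acc=0xA
Byte[2]=B6: continuation. acc=(acc<<6)|0x36=0x2B6
Byte[3]=8D: continuation. acc=(acc<<6)|0x0D=0xAD8D
Completed: cp=U+AD8D (starts at byte 1)
Byte[4]=DE: 2-byte lead, need 1 cont bytes. acc=0x1E
Byte[5]=B5: continuation. acc=(acc<<6)|0x35=0x7B5
Completed: cp=U+07B5 (starts at byte 4)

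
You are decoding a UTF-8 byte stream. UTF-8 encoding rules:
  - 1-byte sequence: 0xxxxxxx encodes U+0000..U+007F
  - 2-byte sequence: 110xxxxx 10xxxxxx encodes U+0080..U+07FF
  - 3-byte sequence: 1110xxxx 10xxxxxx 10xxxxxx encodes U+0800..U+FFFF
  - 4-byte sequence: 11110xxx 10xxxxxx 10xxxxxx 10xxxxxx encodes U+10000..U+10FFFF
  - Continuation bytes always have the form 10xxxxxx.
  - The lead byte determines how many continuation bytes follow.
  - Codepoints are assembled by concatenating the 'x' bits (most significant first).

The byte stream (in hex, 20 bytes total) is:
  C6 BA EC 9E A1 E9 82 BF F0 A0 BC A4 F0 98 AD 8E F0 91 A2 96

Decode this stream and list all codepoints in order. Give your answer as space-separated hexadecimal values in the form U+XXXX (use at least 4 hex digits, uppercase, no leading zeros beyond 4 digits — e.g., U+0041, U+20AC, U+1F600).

Answer: U+01BA U+C7A1 U+90BF U+20F24 U+18B4E U+11896

Derivation:
Byte[0]=C6: 2-byte lead, need 1 cont bytes. acc=0x6
Byte[1]=BA: continuation. acc=(acc<<6)|0x3A=0x1BA
Completed: cp=U+01BA (starts at byte 0)
Byte[2]=EC: 3-byte lead, need 2 cont bytes. acc=0xC
Byte[3]=9E: continuation. acc=(acc<<6)|0x1E=0x31E
Byte[4]=A1: continuation. acc=(acc<<6)|0x21=0xC7A1
Completed: cp=U+C7A1 (starts at byte 2)
Byte[5]=E9: 3-byte lead, need 2 cont bytes. acc=0x9
Byte[6]=82: continuation. acc=(acc<<6)|0x02=0x242
Byte[7]=BF: continuation. acc=(acc<<6)|0x3F=0x90BF
Completed: cp=U+90BF (starts at byte 5)
Byte[8]=F0: 4-byte lead, need 3 cont bytes. acc=0x0
Byte[9]=A0: continuation. acc=(acc<<6)|0x20=0x20
Byte[10]=BC: continuation. acc=(acc<<6)|0x3C=0x83C
Byte[11]=A4: continuation. acc=(acc<<6)|0x24=0x20F24
Completed: cp=U+20F24 (starts at byte 8)
Byte[12]=F0: 4-byte lead, need 3 cont bytes. acc=0x0
Byte[13]=98: continuation. acc=(acc<<6)|0x18=0x18
Byte[14]=AD: continuation. acc=(acc<<6)|0x2D=0x62D
Byte[15]=8E: continuation. acc=(acc<<6)|0x0E=0x18B4E
Completed: cp=U+18B4E (starts at byte 12)
Byte[16]=F0: 4-byte lead, need 3 cont bytes. acc=0x0
Byte[17]=91: continuation. acc=(acc<<6)|0x11=0x11
Byte[18]=A2: continuation. acc=(acc<<6)|0x22=0x462
Byte[19]=96: continuation. acc=(acc<<6)|0x16=0x11896
Completed: cp=U+11896 (starts at byte 16)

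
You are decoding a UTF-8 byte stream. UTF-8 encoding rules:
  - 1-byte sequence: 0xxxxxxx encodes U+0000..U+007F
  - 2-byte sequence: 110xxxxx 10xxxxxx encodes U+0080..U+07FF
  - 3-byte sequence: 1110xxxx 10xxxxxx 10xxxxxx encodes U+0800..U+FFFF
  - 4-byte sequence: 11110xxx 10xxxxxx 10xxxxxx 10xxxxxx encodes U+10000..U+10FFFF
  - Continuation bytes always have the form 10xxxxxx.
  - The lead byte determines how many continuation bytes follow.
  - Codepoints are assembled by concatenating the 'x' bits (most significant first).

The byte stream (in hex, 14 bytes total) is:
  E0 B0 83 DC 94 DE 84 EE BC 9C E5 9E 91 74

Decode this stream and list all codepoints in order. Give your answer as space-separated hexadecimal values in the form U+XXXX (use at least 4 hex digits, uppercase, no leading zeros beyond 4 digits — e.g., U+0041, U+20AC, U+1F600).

Byte[0]=E0: 3-byte lead, need 2 cont bytes. acc=0x0
Byte[1]=B0: continuation. acc=(acc<<6)|0x30=0x30
Byte[2]=83: continuation. acc=(acc<<6)|0x03=0xC03
Completed: cp=U+0C03 (starts at byte 0)
Byte[3]=DC: 2-byte lead, need 1 cont bytes. acc=0x1C
Byte[4]=94: continuation. acc=(acc<<6)|0x14=0x714
Completed: cp=U+0714 (starts at byte 3)
Byte[5]=DE: 2-byte lead, need 1 cont bytes. acc=0x1E
Byte[6]=84: continuation. acc=(acc<<6)|0x04=0x784
Completed: cp=U+0784 (starts at byte 5)
Byte[7]=EE: 3-byte lead, need 2 cont bytes. acc=0xE
Byte[8]=BC: continuation. acc=(acc<<6)|0x3C=0x3BC
Byte[9]=9C: continuation. acc=(acc<<6)|0x1C=0xEF1C
Completed: cp=U+EF1C (starts at byte 7)
Byte[10]=E5: 3-byte lead, need 2 cont bytes. acc=0x5
Byte[11]=9E: continuation. acc=(acc<<6)|0x1E=0x15E
Byte[12]=91: continuation. acc=(acc<<6)|0x11=0x5791
Completed: cp=U+5791 (starts at byte 10)
Byte[13]=74: 1-byte ASCII. cp=U+0074

Answer: U+0C03 U+0714 U+0784 U+EF1C U+5791 U+0074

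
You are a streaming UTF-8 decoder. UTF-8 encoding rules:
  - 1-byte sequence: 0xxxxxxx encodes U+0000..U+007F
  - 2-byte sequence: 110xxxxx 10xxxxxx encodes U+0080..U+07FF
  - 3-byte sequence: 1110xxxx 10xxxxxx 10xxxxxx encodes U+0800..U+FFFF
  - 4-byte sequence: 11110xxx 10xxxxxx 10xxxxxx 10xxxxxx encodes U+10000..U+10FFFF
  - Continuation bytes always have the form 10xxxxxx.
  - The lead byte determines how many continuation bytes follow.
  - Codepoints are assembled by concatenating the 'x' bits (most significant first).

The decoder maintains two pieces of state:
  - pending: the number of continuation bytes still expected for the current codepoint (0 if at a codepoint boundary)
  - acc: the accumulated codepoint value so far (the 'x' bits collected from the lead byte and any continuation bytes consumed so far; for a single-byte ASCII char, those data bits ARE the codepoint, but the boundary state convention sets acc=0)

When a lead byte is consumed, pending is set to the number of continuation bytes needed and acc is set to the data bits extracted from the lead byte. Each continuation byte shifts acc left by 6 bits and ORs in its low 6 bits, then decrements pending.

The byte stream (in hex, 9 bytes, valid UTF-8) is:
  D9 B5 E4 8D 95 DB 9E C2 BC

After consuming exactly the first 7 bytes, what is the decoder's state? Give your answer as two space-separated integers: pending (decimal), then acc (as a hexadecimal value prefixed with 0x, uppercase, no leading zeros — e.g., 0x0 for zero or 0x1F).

Answer: 0 0x6DE

Derivation:
Byte[0]=D9: 2-byte lead. pending=1, acc=0x19
Byte[1]=B5: continuation. acc=(acc<<6)|0x35=0x675, pending=0
Byte[2]=E4: 3-byte lead. pending=2, acc=0x4
Byte[3]=8D: continuation. acc=(acc<<6)|0x0D=0x10D, pending=1
Byte[4]=95: continuation. acc=(acc<<6)|0x15=0x4355, pending=0
Byte[5]=DB: 2-byte lead. pending=1, acc=0x1B
Byte[6]=9E: continuation. acc=(acc<<6)|0x1E=0x6DE, pending=0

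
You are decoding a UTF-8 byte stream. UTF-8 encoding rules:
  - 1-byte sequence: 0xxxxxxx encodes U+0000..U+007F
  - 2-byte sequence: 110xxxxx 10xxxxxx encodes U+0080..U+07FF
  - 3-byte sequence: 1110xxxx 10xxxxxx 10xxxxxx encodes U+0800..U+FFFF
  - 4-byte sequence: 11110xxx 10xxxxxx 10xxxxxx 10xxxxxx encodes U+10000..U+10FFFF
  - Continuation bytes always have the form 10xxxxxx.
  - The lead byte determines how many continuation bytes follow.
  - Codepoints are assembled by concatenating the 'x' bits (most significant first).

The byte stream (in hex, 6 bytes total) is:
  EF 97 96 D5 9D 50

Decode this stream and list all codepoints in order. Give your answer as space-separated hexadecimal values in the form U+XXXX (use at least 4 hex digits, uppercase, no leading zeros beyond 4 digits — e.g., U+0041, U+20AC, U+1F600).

Byte[0]=EF: 3-byte lead, need 2 cont bytes. acc=0xF
Byte[1]=97: continuation. acc=(acc<<6)|0x17=0x3D7
Byte[2]=96: continuation. acc=(acc<<6)|0x16=0xF5D6
Completed: cp=U+F5D6 (starts at byte 0)
Byte[3]=D5: 2-byte lead, need 1 cont bytes. acc=0x15
Byte[4]=9D: continuation. acc=(acc<<6)|0x1D=0x55D
Completed: cp=U+055D (starts at byte 3)
Byte[5]=50: 1-byte ASCII. cp=U+0050

Answer: U+F5D6 U+055D U+0050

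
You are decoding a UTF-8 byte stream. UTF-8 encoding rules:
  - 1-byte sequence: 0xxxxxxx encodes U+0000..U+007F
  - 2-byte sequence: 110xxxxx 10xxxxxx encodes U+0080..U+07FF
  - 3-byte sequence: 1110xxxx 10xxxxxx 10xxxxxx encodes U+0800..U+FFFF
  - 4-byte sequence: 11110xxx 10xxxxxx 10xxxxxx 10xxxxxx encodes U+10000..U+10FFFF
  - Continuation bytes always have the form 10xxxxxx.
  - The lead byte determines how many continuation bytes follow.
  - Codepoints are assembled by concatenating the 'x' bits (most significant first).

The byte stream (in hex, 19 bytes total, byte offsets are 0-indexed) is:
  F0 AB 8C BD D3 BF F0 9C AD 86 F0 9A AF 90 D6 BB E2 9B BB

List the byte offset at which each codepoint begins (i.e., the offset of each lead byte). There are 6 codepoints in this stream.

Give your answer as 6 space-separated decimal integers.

Answer: 0 4 6 10 14 16

Derivation:
Byte[0]=F0: 4-byte lead, need 3 cont bytes. acc=0x0
Byte[1]=AB: continuation. acc=(acc<<6)|0x2B=0x2B
Byte[2]=8C: continuation. acc=(acc<<6)|0x0C=0xACC
Byte[3]=BD: continuation. acc=(acc<<6)|0x3D=0x2B33D
Completed: cp=U+2B33D (starts at byte 0)
Byte[4]=D3: 2-byte lead, need 1 cont bytes. acc=0x13
Byte[5]=BF: continuation. acc=(acc<<6)|0x3F=0x4FF
Completed: cp=U+04FF (starts at byte 4)
Byte[6]=F0: 4-byte lead, need 3 cont bytes. acc=0x0
Byte[7]=9C: continuation. acc=(acc<<6)|0x1C=0x1C
Byte[8]=AD: continuation. acc=(acc<<6)|0x2D=0x72D
Byte[9]=86: continuation. acc=(acc<<6)|0x06=0x1CB46
Completed: cp=U+1CB46 (starts at byte 6)
Byte[10]=F0: 4-byte lead, need 3 cont bytes. acc=0x0
Byte[11]=9A: continuation. acc=(acc<<6)|0x1A=0x1A
Byte[12]=AF: continuation. acc=(acc<<6)|0x2F=0x6AF
Byte[13]=90: continuation. acc=(acc<<6)|0x10=0x1ABD0
Completed: cp=U+1ABD0 (starts at byte 10)
Byte[14]=D6: 2-byte lead, need 1 cont bytes. acc=0x16
Byte[15]=BB: continuation. acc=(acc<<6)|0x3B=0x5BB
Completed: cp=U+05BB (starts at byte 14)
Byte[16]=E2: 3-byte lead, need 2 cont bytes. acc=0x2
Byte[17]=9B: continuation. acc=(acc<<6)|0x1B=0x9B
Byte[18]=BB: continuation. acc=(acc<<6)|0x3B=0x26FB
Completed: cp=U+26FB (starts at byte 16)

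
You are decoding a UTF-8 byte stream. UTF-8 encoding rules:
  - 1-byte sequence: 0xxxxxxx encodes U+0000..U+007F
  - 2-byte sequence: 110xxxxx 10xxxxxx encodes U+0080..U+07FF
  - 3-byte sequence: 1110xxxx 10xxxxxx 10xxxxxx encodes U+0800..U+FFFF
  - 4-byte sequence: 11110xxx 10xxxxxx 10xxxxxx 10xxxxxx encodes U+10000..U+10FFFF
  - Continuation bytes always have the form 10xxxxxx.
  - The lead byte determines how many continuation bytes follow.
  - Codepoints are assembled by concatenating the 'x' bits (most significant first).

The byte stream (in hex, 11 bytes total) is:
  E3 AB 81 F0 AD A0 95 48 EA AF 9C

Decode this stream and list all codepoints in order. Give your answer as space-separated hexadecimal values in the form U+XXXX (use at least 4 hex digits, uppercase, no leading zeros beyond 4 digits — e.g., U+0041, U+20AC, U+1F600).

Answer: U+3AC1 U+2D815 U+0048 U+ABDC

Derivation:
Byte[0]=E3: 3-byte lead, need 2 cont bytes. acc=0x3
Byte[1]=AB: continuation. acc=(acc<<6)|0x2B=0xEB
Byte[2]=81: continuation. acc=(acc<<6)|0x01=0x3AC1
Completed: cp=U+3AC1 (starts at byte 0)
Byte[3]=F0: 4-byte lead, need 3 cont bytes. acc=0x0
Byte[4]=AD: continuation. acc=(acc<<6)|0x2D=0x2D
Byte[5]=A0: continuation. acc=(acc<<6)|0x20=0xB60
Byte[6]=95: continuation. acc=(acc<<6)|0x15=0x2D815
Completed: cp=U+2D815 (starts at byte 3)
Byte[7]=48: 1-byte ASCII. cp=U+0048
Byte[8]=EA: 3-byte lead, need 2 cont bytes. acc=0xA
Byte[9]=AF: continuation. acc=(acc<<6)|0x2F=0x2AF
Byte[10]=9C: continuation. acc=(acc<<6)|0x1C=0xABDC
Completed: cp=U+ABDC (starts at byte 8)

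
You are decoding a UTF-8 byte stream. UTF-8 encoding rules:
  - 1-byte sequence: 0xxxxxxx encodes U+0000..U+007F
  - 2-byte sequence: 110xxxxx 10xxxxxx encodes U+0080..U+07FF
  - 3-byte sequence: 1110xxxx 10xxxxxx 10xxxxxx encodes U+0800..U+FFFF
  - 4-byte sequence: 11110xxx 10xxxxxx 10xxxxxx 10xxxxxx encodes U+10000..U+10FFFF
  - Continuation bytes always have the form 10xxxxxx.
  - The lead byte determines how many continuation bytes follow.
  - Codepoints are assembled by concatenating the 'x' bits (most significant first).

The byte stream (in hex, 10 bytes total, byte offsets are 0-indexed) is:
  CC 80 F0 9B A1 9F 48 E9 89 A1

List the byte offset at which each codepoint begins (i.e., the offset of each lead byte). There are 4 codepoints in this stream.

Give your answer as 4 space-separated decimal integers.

Answer: 0 2 6 7

Derivation:
Byte[0]=CC: 2-byte lead, need 1 cont bytes. acc=0xC
Byte[1]=80: continuation. acc=(acc<<6)|0x00=0x300
Completed: cp=U+0300 (starts at byte 0)
Byte[2]=F0: 4-byte lead, need 3 cont bytes. acc=0x0
Byte[3]=9B: continuation. acc=(acc<<6)|0x1B=0x1B
Byte[4]=A1: continuation. acc=(acc<<6)|0x21=0x6E1
Byte[5]=9F: continuation. acc=(acc<<6)|0x1F=0x1B85F
Completed: cp=U+1B85F (starts at byte 2)
Byte[6]=48: 1-byte ASCII. cp=U+0048
Byte[7]=E9: 3-byte lead, need 2 cont bytes. acc=0x9
Byte[8]=89: continuation. acc=(acc<<6)|0x09=0x249
Byte[9]=A1: continuation. acc=(acc<<6)|0x21=0x9261
Completed: cp=U+9261 (starts at byte 7)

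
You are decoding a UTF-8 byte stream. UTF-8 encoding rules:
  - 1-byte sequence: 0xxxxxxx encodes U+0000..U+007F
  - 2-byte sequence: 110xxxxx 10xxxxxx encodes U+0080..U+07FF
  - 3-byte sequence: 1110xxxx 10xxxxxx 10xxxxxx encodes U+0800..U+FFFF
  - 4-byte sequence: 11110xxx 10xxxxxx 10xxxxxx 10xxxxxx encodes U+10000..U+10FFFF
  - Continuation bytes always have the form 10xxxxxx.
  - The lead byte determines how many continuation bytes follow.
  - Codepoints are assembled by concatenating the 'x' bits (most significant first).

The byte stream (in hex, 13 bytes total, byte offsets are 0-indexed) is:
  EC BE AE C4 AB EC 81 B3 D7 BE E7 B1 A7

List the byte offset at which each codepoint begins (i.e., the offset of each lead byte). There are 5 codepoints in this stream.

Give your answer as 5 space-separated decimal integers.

Answer: 0 3 5 8 10

Derivation:
Byte[0]=EC: 3-byte lead, need 2 cont bytes. acc=0xC
Byte[1]=BE: continuation. acc=(acc<<6)|0x3E=0x33E
Byte[2]=AE: continuation. acc=(acc<<6)|0x2E=0xCFAE
Completed: cp=U+CFAE (starts at byte 0)
Byte[3]=C4: 2-byte lead, need 1 cont bytes. acc=0x4
Byte[4]=AB: continuation. acc=(acc<<6)|0x2B=0x12B
Completed: cp=U+012B (starts at byte 3)
Byte[5]=EC: 3-byte lead, need 2 cont bytes. acc=0xC
Byte[6]=81: continuation. acc=(acc<<6)|0x01=0x301
Byte[7]=B3: continuation. acc=(acc<<6)|0x33=0xC073
Completed: cp=U+C073 (starts at byte 5)
Byte[8]=D7: 2-byte lead, need 1 cont bytes. acc=0x17
Byte[9]=BE: continuation. acc=(acc<<6)|0x3E=0x5FE
Completed: cp=U+05FE (starts at byte 8)
Byte[10]=E7: 3-byte lead, need 2 cont bytes. acc=0x7
Byte[11]=B1: continuation. acc=(acc<<6)|0x31=0x1F1
Byte[12]=A7: continuation. acc=(acc<<6)|0x27=0x7C67
Completed: cp=U+7C67 (starts at byte 10)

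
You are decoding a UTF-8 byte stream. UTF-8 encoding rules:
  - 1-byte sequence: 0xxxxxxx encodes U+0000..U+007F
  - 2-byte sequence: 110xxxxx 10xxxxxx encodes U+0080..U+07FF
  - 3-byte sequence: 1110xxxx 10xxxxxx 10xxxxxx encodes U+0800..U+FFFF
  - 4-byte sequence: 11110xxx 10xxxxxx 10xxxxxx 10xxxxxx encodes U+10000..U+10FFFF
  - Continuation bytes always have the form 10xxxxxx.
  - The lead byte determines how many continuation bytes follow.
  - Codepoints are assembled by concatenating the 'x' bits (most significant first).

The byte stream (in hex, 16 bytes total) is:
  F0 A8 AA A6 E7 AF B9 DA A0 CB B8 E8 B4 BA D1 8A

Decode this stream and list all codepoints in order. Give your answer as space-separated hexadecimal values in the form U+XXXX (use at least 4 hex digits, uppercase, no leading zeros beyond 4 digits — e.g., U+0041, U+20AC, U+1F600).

Answer: U+28AA6 U+7BF9 U+06A0 U+02F8 U+8D3A U+044A

Derivation:
Byte[0]=F0: 4-byte lead, need 3 cont bytes. acc=0x0
Byte[1]=A8: continuation. acc=(acc<<6)|0x28=0x28
Byte[2]=AA: continuation. acc=(acc<<6)|0x2A=0xA2A
Byte[3]=A6: continuation. acc=(acc<<6)|0x26=0x28AA6
Completed: cp=U+28AA6 (starts at byte 0)
Byte[4]=E7: 3-byte lead, need 2 cont bytes. acc=0x7
Byte[5]=AF: continuation. acc=(acc<<6)|0x2F=0x1EF
Byte[6]=B9: continuation. acc=(acc<<6)|0x39=0x7BF9
Completed: cp=U+7BF9 (starts at byte 4)
Byte[7]=DA: 2-byte lead, need 1 cont bytes. acc=0x1A
Byte[8]=A0: continuation. acc=(acc<<6)|0x20=0x6A0
Completed: cp=U+06A0 (starts at byte 7)
Byte[9]=CB: 2-byte lead, need 1 cont bytes. acc=0xB
Byte[10]=B8: continuation. acc=(acc<<6)|0x38=0x2F8
Completed: cp=U+02F8 (starts at byte 9)
Byte[11]=E8: 3-byte lead, need 2 cont bytes. acc=0x8
Byte[12]=B4: continuation. acc=(acc<<6)|0x34=0x234
Byte[13]=BA: continuation. acc=(acc<<6)|0x3A=0x8D3A
Completed: cp=U+8D3A (starts at byte 11)
Byte[14]=D1: 2-byte lead, need 1 cont bytes. acc=0x11
Byte[15]=8A: continuation. acc=(acc<<6)|0x0A=0x44A
Completed: cp=U+044A (starts at byte 14)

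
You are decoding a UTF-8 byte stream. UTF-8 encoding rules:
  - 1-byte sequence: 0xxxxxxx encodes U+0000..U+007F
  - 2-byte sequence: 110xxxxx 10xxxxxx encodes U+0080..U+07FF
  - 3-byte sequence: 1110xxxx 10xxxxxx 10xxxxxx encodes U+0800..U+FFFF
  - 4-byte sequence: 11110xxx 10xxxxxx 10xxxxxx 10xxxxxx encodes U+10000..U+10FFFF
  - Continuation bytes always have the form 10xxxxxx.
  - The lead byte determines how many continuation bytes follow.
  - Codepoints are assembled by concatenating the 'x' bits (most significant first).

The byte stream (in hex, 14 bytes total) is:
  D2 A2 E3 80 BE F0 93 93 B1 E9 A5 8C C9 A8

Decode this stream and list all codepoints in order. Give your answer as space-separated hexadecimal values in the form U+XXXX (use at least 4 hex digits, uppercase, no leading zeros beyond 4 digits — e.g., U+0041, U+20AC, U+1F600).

Byte[0]=D2: 2-byte lead, need 1 cont bytes. acc=0x12
Byte[1]=A2: continuation. acc=(acc<<6)|0x22=0x4A2
Completed: cp=U+04A2 (starts at byte 0)
Byte[2]=E3: 3-byte lead, need 2 cont bytes. acc=0x3
Byte[3]=80: continuation. acc=(acc<<6)|0x00=0xC0
Byte[4]=BE: continuation. acc=(acc<<6)|0x3E=0x303E
Completed: cp=U+303E (starts at byte 2)
Byte[5]=F0: 4-byte lead, need 3 cont bytes. acc=0x0
Byte[6]=93: continuation. acc=(acc<<6)|0x13=0x13
Byte[7]=93: continuation. acc=(acc<<6)|0x13=0x4D3
Byte[8]=B1: continuation. acc=(acc<<6)|0x31=0x134F1
Completed: cp=U+134F1 (starts at byte 5)
Byte[9]=E9: 3-byte lead, need 2 cont bytes. acc=0x9
Byte[10]=A5: continuation. acc=(acc<<6)|0x25=0x265
Byte[11]=8C: continuation. acc=(acc<<6)|0x0C=0x994C
Completed: cp=U+994C (starts at byte 9)
Byte[12]=C9: 2-byte lead, need 1 cont bytes. acc=0x9
Byte[13]=A8: continuation. acc=(acc<<6)|0x28=0x268
Completed: cp=U+0268 (starts at byte 12)

Answer: U+04A2 U+303E U+134F1 U+994C U+0268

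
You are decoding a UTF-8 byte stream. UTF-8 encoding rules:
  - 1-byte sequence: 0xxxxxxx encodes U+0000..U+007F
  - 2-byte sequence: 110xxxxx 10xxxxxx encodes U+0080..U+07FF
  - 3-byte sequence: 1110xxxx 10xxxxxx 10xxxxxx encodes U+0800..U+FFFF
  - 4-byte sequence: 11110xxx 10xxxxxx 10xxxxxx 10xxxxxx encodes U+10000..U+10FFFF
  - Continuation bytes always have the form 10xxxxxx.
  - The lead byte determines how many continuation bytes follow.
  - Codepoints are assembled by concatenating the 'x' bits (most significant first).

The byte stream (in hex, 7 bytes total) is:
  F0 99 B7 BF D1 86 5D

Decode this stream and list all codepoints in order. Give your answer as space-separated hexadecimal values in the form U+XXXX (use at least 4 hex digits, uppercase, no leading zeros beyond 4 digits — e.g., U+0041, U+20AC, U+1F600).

Answer: U+19DFF U+0446 U+005D

Derivation:
Byte[0]=F0: 4-byte lead, need 3 cont bytes. acc=0x0
Byte[1]=99: continuation. acc=(acc<<6)|0x19=0x19
Byte[2]=B7: continuation. acc=(acc<<6)|0x37=0x677
Byte[3]=BF: continuation. acc=(acc<<6)|0x3F=0x19DFF
Completed: cp=U+19DFF (starts at byte 0)
Byte[4]=D1: 2-byte lead, need 1 cont bytes. acc=0x11
Byte[5]=86: continuation. acc=(acc<<6)|0x06=0x446
Completed: cp=U+0446 (starts at byte 4)
Byte[6]=5D: 1-byte ASCII. cp=U+005D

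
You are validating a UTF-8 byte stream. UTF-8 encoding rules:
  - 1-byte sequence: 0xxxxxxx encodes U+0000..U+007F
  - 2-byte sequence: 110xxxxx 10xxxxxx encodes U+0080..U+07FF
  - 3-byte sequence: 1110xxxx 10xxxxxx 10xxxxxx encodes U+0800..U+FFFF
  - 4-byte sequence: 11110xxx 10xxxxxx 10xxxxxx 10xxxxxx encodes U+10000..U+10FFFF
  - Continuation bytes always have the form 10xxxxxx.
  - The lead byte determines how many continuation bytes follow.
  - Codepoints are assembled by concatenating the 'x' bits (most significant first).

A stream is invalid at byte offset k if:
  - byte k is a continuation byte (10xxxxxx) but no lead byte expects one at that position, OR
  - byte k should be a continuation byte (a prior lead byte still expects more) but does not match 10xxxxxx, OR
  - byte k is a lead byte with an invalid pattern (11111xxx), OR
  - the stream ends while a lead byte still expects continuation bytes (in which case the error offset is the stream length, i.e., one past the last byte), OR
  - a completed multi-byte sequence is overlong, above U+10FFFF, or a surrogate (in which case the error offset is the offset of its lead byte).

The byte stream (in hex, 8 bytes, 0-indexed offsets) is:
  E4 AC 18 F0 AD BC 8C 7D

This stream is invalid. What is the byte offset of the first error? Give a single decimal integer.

Answer: 2

Derivation:
Byte[0]=E4: 3-byte lead, need 2 cont bytes. acc=0x4
Byte[1]=AC: continuation. acc=(acc<<6)|0x2C=0x12C
Byte[2]=18: expected 10xxxxxx continuation. INVALID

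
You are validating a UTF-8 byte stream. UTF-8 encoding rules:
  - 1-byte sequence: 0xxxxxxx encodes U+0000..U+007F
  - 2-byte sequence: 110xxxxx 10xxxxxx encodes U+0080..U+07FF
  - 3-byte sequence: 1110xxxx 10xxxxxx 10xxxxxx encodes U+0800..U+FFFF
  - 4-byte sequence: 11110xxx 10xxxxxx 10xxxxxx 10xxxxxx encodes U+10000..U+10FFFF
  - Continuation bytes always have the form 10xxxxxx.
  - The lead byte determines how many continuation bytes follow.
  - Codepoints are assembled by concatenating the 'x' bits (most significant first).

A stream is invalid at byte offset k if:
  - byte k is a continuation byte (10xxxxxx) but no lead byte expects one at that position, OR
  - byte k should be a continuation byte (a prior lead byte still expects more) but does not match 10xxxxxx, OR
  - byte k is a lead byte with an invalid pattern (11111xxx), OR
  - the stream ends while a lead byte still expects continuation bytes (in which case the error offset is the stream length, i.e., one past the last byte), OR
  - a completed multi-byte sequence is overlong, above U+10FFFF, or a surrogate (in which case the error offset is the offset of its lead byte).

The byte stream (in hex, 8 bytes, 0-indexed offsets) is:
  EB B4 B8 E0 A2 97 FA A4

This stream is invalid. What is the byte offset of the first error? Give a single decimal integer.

Answer: 6

Derivation:
Byte[0]=EB: 3-byte lead, need 2 cont bytes. acc=0xB
Byte[1]=B4: continuation. acc=(acc<<6)|0x34=0x2F4
Byte[2]=B8: continuation. acc=(acc<<6)|0x38=0xBD38
Completed: cp=U+BD38 (starts at byte 0)
Byte[3]=E0: 3-byte lead, need 2 cont bytes. acc=0x0
Byte[4]=A2: continuation. acc=(acc<<6)|0x22=0x22
Byte[5]=97: continuation. acc=(acc<<6)|0x17=0x897
Completed: cp=U+0897 (starts at byte 3)
Byte[6]=FA: INVALID lead byte (not 0xxx/110x/1110/11110)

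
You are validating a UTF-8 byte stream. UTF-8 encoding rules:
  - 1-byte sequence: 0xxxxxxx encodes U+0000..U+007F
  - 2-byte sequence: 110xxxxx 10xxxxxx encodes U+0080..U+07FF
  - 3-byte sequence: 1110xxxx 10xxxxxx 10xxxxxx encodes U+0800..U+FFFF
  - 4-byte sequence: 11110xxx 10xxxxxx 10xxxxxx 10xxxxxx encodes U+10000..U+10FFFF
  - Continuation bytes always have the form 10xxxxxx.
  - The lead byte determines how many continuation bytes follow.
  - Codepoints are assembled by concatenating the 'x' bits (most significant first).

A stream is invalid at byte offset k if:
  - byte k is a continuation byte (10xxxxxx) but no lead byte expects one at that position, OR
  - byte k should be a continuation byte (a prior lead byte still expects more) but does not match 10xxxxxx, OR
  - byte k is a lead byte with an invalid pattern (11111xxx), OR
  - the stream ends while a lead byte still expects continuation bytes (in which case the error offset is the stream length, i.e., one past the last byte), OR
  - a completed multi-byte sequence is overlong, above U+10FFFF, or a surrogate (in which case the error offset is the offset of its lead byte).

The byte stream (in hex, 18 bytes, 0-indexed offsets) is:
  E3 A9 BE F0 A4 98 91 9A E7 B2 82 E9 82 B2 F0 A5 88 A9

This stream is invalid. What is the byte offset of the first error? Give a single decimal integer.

Answer: 7

Derivation:
Byte[0]=E3: 3-byte lead, need 2 cont bytes. acc=0x3
Byte[1]=A9: continuation. acc=(acc<<6)|0x29=0xE9
Byte[2]=BE: continuation. acc=(acc<<6)|0x3E=0x3A7E
Completed: cp=U+3A7E (starts at byte 0)
Byte[3]=F0: 4-byte lead, need 3 cont bytes. acc=0x0
Byte[4]=A4: continuation. acc=(acc<<6)|0x24=0x24
Byte[5]=98: continuation. acc=(acc<<6)|0x18=0x918
Byte[6]=91: continuation. acc=(acc<<6)|0x11=0x24611
Completed: cp=U+24611 (starts at byte 3)
Byte[7]=9A: INVALID lead byte (not 0xxx/110x/1110/11110)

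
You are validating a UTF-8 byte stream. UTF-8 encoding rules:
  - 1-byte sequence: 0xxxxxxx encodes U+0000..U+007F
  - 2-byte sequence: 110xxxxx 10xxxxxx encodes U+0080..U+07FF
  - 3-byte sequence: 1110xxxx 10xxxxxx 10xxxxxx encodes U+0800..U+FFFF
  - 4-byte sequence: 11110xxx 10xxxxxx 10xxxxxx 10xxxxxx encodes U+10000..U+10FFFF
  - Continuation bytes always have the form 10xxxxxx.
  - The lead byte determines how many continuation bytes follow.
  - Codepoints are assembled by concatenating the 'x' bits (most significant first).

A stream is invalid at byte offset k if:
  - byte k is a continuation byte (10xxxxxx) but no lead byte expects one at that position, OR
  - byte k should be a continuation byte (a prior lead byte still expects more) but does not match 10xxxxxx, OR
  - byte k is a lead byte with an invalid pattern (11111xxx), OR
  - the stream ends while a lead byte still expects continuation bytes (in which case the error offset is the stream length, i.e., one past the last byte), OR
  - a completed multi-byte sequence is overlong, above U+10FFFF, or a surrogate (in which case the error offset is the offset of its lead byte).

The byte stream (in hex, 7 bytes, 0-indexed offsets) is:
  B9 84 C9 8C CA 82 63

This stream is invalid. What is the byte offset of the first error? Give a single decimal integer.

Byte[0]=B9: INVALID lead byte (not 0xxx/110x/1110/11110)

Answer: 0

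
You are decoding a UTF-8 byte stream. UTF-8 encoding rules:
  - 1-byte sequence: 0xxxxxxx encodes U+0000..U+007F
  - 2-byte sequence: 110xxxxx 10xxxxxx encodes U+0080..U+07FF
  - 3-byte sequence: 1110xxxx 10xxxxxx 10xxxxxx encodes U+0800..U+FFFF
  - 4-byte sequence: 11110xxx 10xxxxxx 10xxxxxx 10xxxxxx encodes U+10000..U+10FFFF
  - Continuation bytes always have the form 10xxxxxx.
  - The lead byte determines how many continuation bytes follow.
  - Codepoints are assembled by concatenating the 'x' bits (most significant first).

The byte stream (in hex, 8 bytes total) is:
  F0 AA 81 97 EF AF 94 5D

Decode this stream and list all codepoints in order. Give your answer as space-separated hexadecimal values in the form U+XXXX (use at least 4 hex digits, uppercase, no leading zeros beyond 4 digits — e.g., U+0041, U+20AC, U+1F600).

Byte[0]=F0: 4-byte lead, need 3 cont bytes. acc=0x0
Byte[1]=AA: continuation. acc=(acc<<6)|0x2A=0x2A
Byte[2]=81: continuation. acc=(acc<<6)|0x01=0xA81
Byte[3]=97: continuation. acc=(acc<<6)|0x17=0x2A057
Completed: cp=U+2A057 (starts at byte 0)
Byte[4]=EF: 3-byte lead, need 2 cont bytes. acc=0xF
Byte[5]=AF: continuation. acc=(acc<<6)|0x2F=0x3EF
Byte[6]=94: continuation. acc=(acc<<6)|0x14=0xFBD4
Completed: cp=U+FBD4 (starts at byte 4)
Byte[7]=5D: 1-byte ASCII. cp=U+005D

Answer: U+2A057 U+FBD4 U+005D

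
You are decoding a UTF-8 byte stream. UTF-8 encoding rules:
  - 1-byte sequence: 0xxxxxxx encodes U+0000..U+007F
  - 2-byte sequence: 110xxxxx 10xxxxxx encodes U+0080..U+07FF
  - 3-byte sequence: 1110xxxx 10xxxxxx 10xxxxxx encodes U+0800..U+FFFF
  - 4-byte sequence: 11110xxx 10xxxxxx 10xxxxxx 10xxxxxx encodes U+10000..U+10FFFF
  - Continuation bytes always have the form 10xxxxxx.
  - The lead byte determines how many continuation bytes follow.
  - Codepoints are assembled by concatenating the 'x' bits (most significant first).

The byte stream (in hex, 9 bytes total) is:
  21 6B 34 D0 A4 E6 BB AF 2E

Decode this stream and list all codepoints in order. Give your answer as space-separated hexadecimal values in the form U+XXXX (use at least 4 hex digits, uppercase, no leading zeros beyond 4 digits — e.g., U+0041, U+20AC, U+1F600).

Byte[0]=21: 1-byte ASCII. cp=U+0021
Byte[1]=6B: 1-byte ASCII. cp=U+006B
Byte[2]=34: 1-byte ASCII. cp=U+0034
Byte[3]=D0: 2-byte lead, need 1 cont bytes. acc=0x10
Byte[4]=A4: continuation. acc=(acc<<6)|0x24=0x424
Completed: cp=U+0424 (starts at byte 3)
Byte[5]=E6: 3-byte lead, need 2 cont bytes. acc=0x6
Byte[6]=BB: continuation. acc=(acc<<6)|0x3B=0x1BB
Byte[7]=AF: continuation. acc=(acc<<6)|0x2F=0x6EEF
Completed: cp=U+6EEF (starts at byte 5)
Byte[8]=2E: 1-byte ASCII. cp=U+002E

Answer: U+0021 U+006B U+0034 U+0424 U+6EEF U+002E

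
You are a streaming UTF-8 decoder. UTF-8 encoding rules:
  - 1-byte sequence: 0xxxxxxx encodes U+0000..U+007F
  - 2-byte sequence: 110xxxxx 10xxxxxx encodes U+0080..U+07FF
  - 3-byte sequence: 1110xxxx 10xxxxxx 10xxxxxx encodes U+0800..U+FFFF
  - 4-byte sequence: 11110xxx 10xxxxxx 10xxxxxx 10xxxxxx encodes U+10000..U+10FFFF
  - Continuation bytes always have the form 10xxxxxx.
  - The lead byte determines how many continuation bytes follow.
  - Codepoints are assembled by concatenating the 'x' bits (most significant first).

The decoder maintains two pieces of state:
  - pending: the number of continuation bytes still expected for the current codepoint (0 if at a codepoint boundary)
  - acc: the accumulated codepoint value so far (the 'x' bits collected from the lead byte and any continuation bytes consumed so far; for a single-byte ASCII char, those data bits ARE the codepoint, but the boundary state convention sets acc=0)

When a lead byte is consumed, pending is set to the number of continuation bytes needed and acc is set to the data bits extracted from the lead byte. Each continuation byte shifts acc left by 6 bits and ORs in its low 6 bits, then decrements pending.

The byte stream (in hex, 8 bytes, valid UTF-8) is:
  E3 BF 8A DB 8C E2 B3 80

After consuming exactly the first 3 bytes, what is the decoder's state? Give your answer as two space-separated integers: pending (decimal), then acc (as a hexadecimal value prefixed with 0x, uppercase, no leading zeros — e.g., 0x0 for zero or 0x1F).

Byte[0]=E3: 3-byte lead. pending=2, acc=0x3
Byte[1]=BF: continuation. acc=(acc<<6)|0x3F=0xFF, pending=1
Byte[2]=8A: continuation. acc=(acc<<6)|0x0A=0x3FCA, pending=0

Answer: 0 0x3FCA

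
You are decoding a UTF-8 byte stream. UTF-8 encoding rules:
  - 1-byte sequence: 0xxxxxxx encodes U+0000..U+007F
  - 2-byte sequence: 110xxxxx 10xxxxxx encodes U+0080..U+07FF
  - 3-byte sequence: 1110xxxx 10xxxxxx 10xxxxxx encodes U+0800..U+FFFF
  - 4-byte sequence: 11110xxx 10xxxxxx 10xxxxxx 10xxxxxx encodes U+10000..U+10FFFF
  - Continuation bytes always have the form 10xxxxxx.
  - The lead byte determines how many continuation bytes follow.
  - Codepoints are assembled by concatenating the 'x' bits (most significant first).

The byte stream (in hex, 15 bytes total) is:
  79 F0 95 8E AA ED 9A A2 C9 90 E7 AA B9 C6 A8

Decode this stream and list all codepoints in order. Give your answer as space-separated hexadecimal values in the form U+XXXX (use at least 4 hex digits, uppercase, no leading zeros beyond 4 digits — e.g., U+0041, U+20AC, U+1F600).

Byte[0]=79: 1-byte ASCII. cp=U+0079
Byte[1]=F0: 4-byte lead, need 3 cont bytes. acc=0x0
Byte[2]=95: continuation. acc=(acc<<6)|0x15=0x15
Byte[3]=8E: continuation. acc=(acc<<6)|0x0E=0x54E
Byte[4]=AA: continuation. acc=(acc<<6)|0x2A=0x153AA
Completed: cp=U+153AA (starts at byte 1)
Byte[5]=ED: 3-byte lead, need 2 cont bytes. acc=0xD
Byte[6]=9A: continuation. acc=(acc<<6)|0x1A=0x35A
Byte[7]=A2: continuation. acc=(acc<<6)|0x22=0xD6A2
Completed: cp=U+D6A2 (starts at byte 5)
Byte[8]=C9: 2-byte lead, need 1 cont bytes. acc=0x9
Byte[9]=90: continuation. acc=(acc<<6)|0x10=0x250
Completed: cp=U+0250 (starts at byte 8)
Byte[10]=E7: 3-byte lead, need 2 cont bytes. acc=0x7
Byte[11]=AA: continuation. acc=(acc<<6)|0x2A=0x1EA
Byte[12]=B9: continuation. acc=(acc<<6)|0x39=0x7AB9
Completed: cp=U+7AB9 (starts at byte 10)
Byte[13]=C6: 2-byte lead, need 1 cont bytes. acc=0x6
Byte[14]=A8: continuation. acc=(acc<<6)|0x28=0x1A8
Completed: cp=U+01A8 (starts at byte 13)

Answer: U+0079 U+153AA U+D6A2 U+0250 U+7AB9 U+01A8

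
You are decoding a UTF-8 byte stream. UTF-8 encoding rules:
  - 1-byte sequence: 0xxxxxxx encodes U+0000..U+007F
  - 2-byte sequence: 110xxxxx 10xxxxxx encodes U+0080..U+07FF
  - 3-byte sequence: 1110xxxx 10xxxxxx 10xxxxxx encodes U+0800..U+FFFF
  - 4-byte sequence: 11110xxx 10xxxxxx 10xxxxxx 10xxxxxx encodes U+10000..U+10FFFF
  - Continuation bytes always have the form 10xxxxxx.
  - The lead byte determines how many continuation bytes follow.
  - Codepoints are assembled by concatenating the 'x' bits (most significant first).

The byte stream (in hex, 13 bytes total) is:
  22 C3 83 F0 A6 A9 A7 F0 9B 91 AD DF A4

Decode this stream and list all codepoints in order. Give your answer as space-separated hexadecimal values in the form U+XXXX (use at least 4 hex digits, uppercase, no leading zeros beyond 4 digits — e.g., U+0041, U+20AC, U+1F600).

Answer: U+0022 U+00C3 U+26A67 U+1B46D U+07E4

Derivation:
Byte[0]=22: 1-byte ASCII. cp=U+0022
Byte[1]=C3: 2-byte lead, need 1 cont bytes. acc=0x3
Byte[2]=83: continuation. acc=(acc<<6)|0x03=0xC3
Completed: cp=U+00C3 (starts at byte 1)
Byte[3]=F0: 4-byte lead, need 3 cont bytes. acc=0x0
Byte[4]=A6: continuation. acc=(acc<<6)|0x26=0x26
Byte[5]=A9: continuation. acc=(acc<<6)|0x29=0x9A9
Byte[6]=A7: continuation. acc=(acc<<6)|0x27=0x26A67
Completed: cp=U+26A67 (starts at byte 3)
Byte[7]=F0: 4-byte lead, need 3 cont bytes. acc=0x0
Byte[8]=9B: continuation. acc=(acc<<6)|0x1B=0x1B
Byte[9]=91: continuation. acc=(acc<<6)|0x11=0x6D1
Byte[10]=AD: continuation. acc=(acc<<6)|0x2D=0x1B46D
Completed: cp=U+1B46D (starts at byte 7)
Byte[11]=DF: 2-byte lead, need 1 cont bytes. acc=0x1F
Byte[12]=A4: continuation. acc=(acc<<6)|0x24=0x7E4
Completed: cp=U+07E4 (starts at byte 11)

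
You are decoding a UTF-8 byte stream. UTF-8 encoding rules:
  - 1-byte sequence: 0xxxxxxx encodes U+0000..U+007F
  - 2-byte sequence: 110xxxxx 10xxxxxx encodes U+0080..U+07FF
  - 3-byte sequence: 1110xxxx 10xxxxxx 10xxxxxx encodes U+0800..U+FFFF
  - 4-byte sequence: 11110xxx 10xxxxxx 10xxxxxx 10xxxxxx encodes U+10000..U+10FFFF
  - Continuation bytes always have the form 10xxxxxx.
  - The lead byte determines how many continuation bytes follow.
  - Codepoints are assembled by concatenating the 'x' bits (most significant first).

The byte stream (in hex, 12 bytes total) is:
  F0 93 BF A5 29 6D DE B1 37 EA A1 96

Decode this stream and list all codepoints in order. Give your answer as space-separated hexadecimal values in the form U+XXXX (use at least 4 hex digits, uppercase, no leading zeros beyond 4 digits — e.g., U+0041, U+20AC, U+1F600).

Byte[0]=F0: 4-byte lead, need 3 cont bytes. acc=0x0
Byte[1]=93: continuation. acc=(acc<<6)|0x13=0x13
Byte[2]=BF: continuation. acc=(acc<<6)|0x3F=0x4FF
Byte[3]=A5: continuation. acc=(acc<<6)|0x25=0x13FE5
Completed: cp=U+13FE5 (starts at byte 0)
Byte[4]=29: 1-byte ASCII. cp=U+0029
Byte[5]=6D: 1-byte ASCII. cp=U+006D
Byte[6]=DE: 2-byte lead, need 1 cont bytes. acc=0x1E
Byte[7]=B1: continuation. acc=(acc<<6)|0x31=0x7B1
Completed: cp=U+07B1 (starts at byte 6)
Byte[8]=37: 1-byte ASCII. cp=U+0037
Byte[9]=EA: 3-byte lead, need 2 cont bytes. acc=0xA
Byte[10]=A1: continuation. acc=(acc<<6)|0x21=0x2A1
Byte[11]=96: continuation. acc=(acc<<6)|0x16=0xA856
Completed: cp=U+A856 (starts at byte 9)

Answer: U+13FE5 U+0029 U+006D U+07B1 U+0037 U+A856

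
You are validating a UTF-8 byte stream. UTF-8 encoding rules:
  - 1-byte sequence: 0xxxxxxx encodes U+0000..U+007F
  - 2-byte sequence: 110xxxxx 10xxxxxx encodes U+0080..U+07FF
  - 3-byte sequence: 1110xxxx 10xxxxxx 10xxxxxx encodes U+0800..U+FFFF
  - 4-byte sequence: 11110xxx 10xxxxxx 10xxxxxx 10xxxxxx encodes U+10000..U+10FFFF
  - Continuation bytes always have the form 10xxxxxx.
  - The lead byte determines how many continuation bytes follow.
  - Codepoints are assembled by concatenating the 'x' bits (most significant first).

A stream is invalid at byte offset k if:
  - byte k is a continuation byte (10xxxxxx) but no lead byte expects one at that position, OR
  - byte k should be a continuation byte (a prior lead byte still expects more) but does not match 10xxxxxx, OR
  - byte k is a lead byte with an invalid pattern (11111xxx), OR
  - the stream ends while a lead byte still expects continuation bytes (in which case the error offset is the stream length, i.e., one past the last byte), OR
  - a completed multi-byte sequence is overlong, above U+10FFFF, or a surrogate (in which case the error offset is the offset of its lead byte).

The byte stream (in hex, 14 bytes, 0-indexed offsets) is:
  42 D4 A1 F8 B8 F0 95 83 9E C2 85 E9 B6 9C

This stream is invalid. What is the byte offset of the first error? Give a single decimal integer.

Byte[0]=42: 1-byte ASCII. cp=U+0042
Byte[1]=D4: 2-byte lead, need 1 cont bytes. acc=0x14
Byte[2]=A1: continuation. acc=(acc<<6)|0x21=0x521
Completed: cp=U+0521 (starts at byte 1)
Byte[3]=F8: INVALID lead byte (not 0xxx/110x/1110/11110)

Answer: 3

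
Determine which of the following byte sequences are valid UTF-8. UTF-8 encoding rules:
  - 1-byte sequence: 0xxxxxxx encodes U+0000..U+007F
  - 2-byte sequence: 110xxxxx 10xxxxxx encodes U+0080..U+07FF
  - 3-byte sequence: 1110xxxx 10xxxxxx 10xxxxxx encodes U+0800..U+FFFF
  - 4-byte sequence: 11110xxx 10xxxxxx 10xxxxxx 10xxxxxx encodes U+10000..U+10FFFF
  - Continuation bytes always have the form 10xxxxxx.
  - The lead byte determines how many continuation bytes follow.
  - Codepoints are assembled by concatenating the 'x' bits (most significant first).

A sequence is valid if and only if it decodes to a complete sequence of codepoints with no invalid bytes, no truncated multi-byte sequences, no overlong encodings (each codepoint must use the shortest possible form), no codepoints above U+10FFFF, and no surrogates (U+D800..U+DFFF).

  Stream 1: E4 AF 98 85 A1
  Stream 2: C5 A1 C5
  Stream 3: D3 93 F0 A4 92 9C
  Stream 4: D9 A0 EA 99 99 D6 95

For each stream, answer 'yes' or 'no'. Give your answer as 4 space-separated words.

Answer: no no yes yes

Derivation:
Stream 1: error at byte offset 3. INVALID
Stream 2: error at byte offset 3. INVALID
Stream 3: decodes cleanly. VALID
Stream 4: decodes cleanly. VALID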